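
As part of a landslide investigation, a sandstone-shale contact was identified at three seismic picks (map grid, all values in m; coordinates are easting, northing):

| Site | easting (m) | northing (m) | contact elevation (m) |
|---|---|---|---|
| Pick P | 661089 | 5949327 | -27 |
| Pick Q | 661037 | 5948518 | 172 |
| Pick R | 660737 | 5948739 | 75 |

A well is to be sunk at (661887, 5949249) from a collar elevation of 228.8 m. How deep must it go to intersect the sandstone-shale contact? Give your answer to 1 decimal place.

Two edge vectors: Pick P→Pick Q = (-52, -809, 199), Pick P→Pick R = (-352, -588, 102).
Normal n = (Pick P→Pick Q) × (Pick P→Pick R) = (34494, -64744, -254192).
So ∂z/∂easting = −n_x/n_z = 0.135700573 and ∂z/∂northing = −n_y/n_z = −0.254705105.
Intercept c from Pick P: -27 − 89710.16 + 1515323.96 = 1425586.80.
At (661887, 5949249): z_contact = 89818.45 − 1515304.09 + 1425586.80 = 101.16 m.
Depth below ground = 228.8 − 101.16 = 127.6 m.

127.6 m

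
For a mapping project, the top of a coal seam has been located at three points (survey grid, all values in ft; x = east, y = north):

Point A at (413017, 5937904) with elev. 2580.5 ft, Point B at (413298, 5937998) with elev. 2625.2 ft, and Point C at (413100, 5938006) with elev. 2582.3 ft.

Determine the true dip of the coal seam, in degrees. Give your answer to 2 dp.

Two edge vectors: Point A→Point B = (281, 94, 44.7), Point A→Point C = (83, 102, 1.8).
Normal n = (Point A→Point B) × (Point A→Point C) = (-4390.2, 3204.3, 20860).
So ∂z/∂x = −n_x/n_z = 0.21046 and ∂z/∂y = −n_y/n_z = −0.15361.
Gradient magnitude |∇z| = √(a² + b²) = √(0.04429 + 0.02360) = 0.26056.
True dip = arctan(0.26056) = 14.60°, dipping toward NW (azimuth ≈ 306°).

14.60°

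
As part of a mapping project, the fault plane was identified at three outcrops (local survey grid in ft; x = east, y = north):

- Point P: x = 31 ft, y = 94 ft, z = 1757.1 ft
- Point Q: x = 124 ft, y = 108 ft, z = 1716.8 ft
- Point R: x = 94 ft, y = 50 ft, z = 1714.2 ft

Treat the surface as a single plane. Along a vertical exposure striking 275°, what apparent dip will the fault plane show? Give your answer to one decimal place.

26.6°

Let the plane be z = a·x + b·y + c.
Point Q−Point P: 93a + 14b = −40.3;  Point R−Point P: 63a − 44b = −42.9.
Solving gives a = −0.47724, b = 0.29168.
Unit vector along 275° is (sin 275°, cos 275°) = (-0.9962, 0.0872).
Slope in that direction = a·(-0.9962) + b·(0.0872) = 0.50085.
Apparent dip = arctan|0.50085| = 26.6° (true dip is 29.2°, so apparent ≤ true as expected).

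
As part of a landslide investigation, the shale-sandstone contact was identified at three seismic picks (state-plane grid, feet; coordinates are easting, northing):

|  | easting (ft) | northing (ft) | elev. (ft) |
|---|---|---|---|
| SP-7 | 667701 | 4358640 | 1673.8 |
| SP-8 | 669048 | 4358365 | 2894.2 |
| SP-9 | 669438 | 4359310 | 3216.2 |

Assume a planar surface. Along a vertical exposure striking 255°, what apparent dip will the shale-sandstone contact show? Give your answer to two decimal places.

40.73°

Two edge vectors: SP-7→SP-8 = (1347, -275, 1220.4), SP-7→SP-9 = (1737, 670, 1542.4).
Normal n = (SP-7→SP-8) × (SP-7→SP-9) = (-1241828, 42222, 1380165).
So ∂z/∂easting = −n_x/n_z = 0.89977 and ∂z/∂northing = −n_y/n_z = −0.03059.
Unit vector along 255° is (sin 255°, cos 255°) = (-0.9659, -0.2588).
Slope in that direction = a·(-0.9659) + b·(-0.2588) = −0.86119.
Apparent dip = arctan|0.86119| = 40.73° (true dip is 42.0°, so apparent ≤ true as expected).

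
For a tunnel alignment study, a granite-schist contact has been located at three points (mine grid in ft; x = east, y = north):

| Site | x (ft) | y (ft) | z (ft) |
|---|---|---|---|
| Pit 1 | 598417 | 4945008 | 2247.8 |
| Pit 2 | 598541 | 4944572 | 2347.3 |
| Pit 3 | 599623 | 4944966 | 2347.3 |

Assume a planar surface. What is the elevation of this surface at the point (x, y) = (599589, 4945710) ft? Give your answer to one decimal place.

2190.9 ft

Let the plane be z = a·x + b·y + c.
Pit 2−Pit 1: 124a − 436b = 99.5;  Pit 3−Pit 1: 1206a − 42b = 99.5.
Solving gives a = 0.075302339, b = −0.206794748.
Then c = 2247.8 − a·598417 − b·4945008 = 979787.28.
At (599589, 4945710): z = 45150.5 − 1022746.9 + 979787.28 = 2190.9 ft.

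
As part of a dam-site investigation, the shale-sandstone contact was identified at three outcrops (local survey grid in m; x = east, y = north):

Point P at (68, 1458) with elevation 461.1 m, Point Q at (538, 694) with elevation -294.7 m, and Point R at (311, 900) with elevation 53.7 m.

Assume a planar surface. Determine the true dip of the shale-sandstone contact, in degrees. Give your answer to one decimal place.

55.3°

Two edge vectors: Point P→Point Q = (470, -764, -755.8), Point P→Point R = (243, -558, -407.4).
Normal n = (Point P→Point Q) × (Point P→Point R) = (-110482.8, 7818.6, -76608).
So ∂z/∂x = −n_x/n_z = −1.44218 and ∂z/∂y = −n_y/n_z = 0.10206.
Gradient magnitude |∇z| = √(a² + b²) = √(2.07989 + 0.01042) = 1.44579.
True dip = arctan(1.44579) = 55.3°, dipping toward E (azimuth ≈ 094°).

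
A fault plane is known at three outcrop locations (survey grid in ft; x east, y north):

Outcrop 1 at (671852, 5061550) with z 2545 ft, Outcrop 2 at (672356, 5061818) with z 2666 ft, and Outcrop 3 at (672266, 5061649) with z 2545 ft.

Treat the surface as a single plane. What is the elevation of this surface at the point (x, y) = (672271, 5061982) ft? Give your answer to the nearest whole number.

2817 ft

Let the plane be z = a·x + b·y + c.
Outcrop 2−Outcrop 1: 504a + 268b = 121;  Outcrop 3−Outcrop 1: 414a + 99b = 0.
Solving gives a = −0.19619693, b = 0.82045991.
Then c = 2545 − a·671852 − b·5061550 = −4018438.53.
At (672271, 5061982): z = −131897.5 + 4153153.3 − 4018438.53 = 2817.2 ft.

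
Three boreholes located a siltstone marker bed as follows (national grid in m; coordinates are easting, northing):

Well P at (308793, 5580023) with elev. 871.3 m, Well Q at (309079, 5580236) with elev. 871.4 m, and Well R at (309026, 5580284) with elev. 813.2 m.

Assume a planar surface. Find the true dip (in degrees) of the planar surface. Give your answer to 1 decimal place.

Two edge vectors: Well P→Well Q = (286, 213, 0.1), Well P→Well R = (233, 261, -58.1).
Normal n = (Well P→Well Q) × (Well P→Well R) = (-12401.4, 16639.9, 25017).
So ∂z/∂easting = −n_x/n_z = 0.49572 and ∂z/∂northing = −n_y/n_z = −0.66514.
Gradient magnitude |∇z| = √(a² + b²) = √(0.24574 + 0.44242) = 0.82955.
True dip = arctan(0.82955) = 39.7°, dipping toward NW (azimuth ≈ 323°).

39.7°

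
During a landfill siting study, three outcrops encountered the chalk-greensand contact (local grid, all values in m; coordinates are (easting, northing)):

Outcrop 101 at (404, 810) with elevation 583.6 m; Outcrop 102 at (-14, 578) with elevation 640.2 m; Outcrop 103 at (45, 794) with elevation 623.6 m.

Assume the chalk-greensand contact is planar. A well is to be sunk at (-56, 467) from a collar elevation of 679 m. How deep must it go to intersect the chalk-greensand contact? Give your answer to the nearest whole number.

29 m

Two edge vectors: Outcrop 101→Outcrop 102 = (-418, -232, 56.6), Outcrop 101→Outcrop 103 = (-359, -16, 40).
Normal n = (Outcrop 101→Outcrop 102) × (Outcrop 101→Outcrop 103) = (-8374.4, -3599.4, -76600).
So ∂z/∂E = −n_x/n_z = −0.10933 and ∂z/∂N = −n_y/n_z = −0.04699.
Intercept c from Outcrop 101: 583.6 + 44.17 + 38.06 = 665.83.
At (-56, 467): z_contact = 6.1 − 21.9 + 665.83 = 650.0 m.
Depth below ground = 679 − 650.0 = 29 m.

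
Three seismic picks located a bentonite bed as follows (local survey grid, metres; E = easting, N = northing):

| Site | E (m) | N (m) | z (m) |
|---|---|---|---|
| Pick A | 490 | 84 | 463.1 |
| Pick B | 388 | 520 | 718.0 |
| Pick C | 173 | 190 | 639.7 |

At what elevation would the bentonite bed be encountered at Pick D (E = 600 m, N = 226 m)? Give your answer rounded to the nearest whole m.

490 m

Let the plane be z = a·E + b·N + c.
Pick B−Pick A: −102a + 436b = 254.9;  Pick C−Pick A: −317a + 106b = 176.6.
Solving gives a = −0.39229, b = 0.49286.
Then c = 463.1 − a·490 − b·84 = 613.92.
At (600, 226): z = −235.4 + 111.4 + 613.92 = 489.9 m.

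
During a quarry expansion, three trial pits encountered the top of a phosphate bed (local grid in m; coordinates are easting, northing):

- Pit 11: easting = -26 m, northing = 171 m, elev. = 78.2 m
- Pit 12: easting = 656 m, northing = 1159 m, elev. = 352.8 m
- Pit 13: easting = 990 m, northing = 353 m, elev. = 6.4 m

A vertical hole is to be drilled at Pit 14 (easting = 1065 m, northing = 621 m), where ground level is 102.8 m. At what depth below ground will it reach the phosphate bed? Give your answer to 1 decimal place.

Let the plane be z = a·easting + b·northing + c.
Pit 12−Pit 11: 682a + 988b = 274.6;  Pit 13−Pit 11: 1016a + 182b = −71.8.
Solving gives a = −0.137453, b = 0.372817.
Then c = 78.2 − a·-26 − b·171 = 10.87.
At (1065, 621): z_contact = −146.39 + 231.52 + 10.87 = 96.01 m.
Depth below ground = 102.8 − 96.01 = 6.8 m.

6.8 m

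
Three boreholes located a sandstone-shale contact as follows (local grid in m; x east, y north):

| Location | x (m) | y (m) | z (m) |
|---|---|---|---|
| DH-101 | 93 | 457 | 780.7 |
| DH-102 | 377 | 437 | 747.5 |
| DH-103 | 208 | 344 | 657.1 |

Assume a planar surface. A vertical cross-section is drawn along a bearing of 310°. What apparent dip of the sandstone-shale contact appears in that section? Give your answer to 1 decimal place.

35.3°

Two edge vectors: DH-101→DH-102 = (284, -20, -33.2), DH-101→DH-103 = (115, -113, -123.6).
Normal n = (DH-101→DH-102) × (DH-101→DH-103) = (-1279.6, 31284.4, -29792).
So ∂z/∂x = −n_x/n_z = −0.04295 and ∂z/∂y = −n_y/n_z = 1.05009.
Unit vector along 310° is (sin 310°, cos 310°) = (-0.7660, 0.6428).
Slope in that direction = a·(-0.7660) + b·(0.6428) = 0.70789.
Apparent dip = arctan|0.70789| = 35.3° (true dip is 46.4°, so apparent ≤ true as expected).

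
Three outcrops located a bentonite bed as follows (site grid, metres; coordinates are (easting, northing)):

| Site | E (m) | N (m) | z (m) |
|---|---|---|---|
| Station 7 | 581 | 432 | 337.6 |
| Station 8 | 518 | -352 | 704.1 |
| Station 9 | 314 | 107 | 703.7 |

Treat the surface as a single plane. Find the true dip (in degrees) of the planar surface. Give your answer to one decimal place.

Two edge vectors: Station 7→Station 8 = (-63, -784, 366.5), Station 7→Station 9 = (-267, -325, 366.1).
Normal n = (Station 7→Station 8) × (Station 7→Station 9) = (-167909.9, -74791.2, -188853).
So ∂z/∂E = −n_x/n_z = −0.88910 and ∂z/∂N = −n_y/n_z = −0.39603.
Gradient magnitude |∇z| = √(a² + b²) = √(0.79051 + 0.15684) = 0.97332.
True dip = arctan(0.97332) = 44.2°, dipping toward ENE (azimuth ≈ 066°).

44.2°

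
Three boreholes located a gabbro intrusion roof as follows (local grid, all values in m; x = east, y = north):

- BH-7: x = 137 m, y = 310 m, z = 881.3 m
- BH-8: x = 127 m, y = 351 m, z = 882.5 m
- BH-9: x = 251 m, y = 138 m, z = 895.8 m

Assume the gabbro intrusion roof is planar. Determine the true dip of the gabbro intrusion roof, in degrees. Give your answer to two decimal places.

16.04°

Let the plane be z = a·x + b·y + c.
BH-8−BH-7: −10a + 41b = 1.2;  BH-9−BH-7: 114a − 172b = 14.5.
Solving gives a = 0.27112, b = 0.09540.
Gradient magnitude |∇z| = √(a² + b²) = √(0.07351 + 0.00910) = 0.28742.
True dip = arctan(0.28742) = 16.04°, dipping toward WSW (azimuth ≈ 251°).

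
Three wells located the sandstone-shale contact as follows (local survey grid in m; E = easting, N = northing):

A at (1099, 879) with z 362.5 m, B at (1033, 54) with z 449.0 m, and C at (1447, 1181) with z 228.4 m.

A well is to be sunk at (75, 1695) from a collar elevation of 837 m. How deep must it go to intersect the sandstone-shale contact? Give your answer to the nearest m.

215 m

Two edge vectors: A→B = (-66, -825, 86.5), A→C = (348, 302, -134.1).
Normal n = (A→B) × (A→C) = (84509.5, 21251.4, 267168).
So ∂z/∂E = −n_x/n_z = −0.31632 and ∂z/∂N = −n_y/n_z = −0.07954.
Intercept c from A: 362.5 + 347.63 + 69.92 = 780.05.
At (75, 1695): z_contact = −23.7 − 134.8 + 780.05 = 621.5 m.
Depth below ground = 837 − 621.5 = 215 m.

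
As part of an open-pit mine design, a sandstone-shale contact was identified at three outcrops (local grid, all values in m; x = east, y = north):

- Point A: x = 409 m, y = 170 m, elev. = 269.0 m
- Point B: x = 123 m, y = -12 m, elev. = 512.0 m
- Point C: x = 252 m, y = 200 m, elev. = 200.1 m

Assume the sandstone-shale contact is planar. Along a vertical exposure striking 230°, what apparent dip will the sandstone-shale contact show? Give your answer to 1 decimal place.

41.8°

Two edge vectors: Point A→Point B = (-286, -182, 243), Point A→Point C = (-157, 30, -68.9).
Normal n = (Point A→Point B) × (Point A→Point C) = (5249.8, -57856.4, -37154).
So ∂z/∂x = −n_x/n_z = 0.14130 and ∂z/∂y = −n_y/n_z = −1.55721.
Unit vector along 230° is (sin 230°, cos 230°) = (-0.7660, -0.6428).
Slope in that direction = a·(-0.7660) + b·(-0.6428) = 0.89271.
Apparent dip = arctan|0.89271| = 41.8° (true dip is 57.4°, so apparent ≤ true as expected).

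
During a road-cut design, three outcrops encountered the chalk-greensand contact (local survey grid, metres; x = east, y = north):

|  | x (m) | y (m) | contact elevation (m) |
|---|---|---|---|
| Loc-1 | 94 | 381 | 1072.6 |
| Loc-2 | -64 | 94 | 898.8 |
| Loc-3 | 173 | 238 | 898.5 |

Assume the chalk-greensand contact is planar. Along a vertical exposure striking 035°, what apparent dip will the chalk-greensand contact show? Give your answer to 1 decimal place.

23.2°

Let the plane be z = a·x + b·y + c.
Loc-2−Loc-1: −158a − 287b = −173.8;  Loc-3−Loc-1: 79a − 143b = −174.1.
Solving gives a = −0.55478, b = 0.91099.
Unit vector along 035° is (sin 35°, cos 35°) = (0.5736, 0.8192).
Slope in that direction = a·(0.5736) + b·(0.8192) = 0.42803.
Apparent dip = arctan|0.42803| = 23.2° (true dip is 46.8°, so apparent ≤ true as expected).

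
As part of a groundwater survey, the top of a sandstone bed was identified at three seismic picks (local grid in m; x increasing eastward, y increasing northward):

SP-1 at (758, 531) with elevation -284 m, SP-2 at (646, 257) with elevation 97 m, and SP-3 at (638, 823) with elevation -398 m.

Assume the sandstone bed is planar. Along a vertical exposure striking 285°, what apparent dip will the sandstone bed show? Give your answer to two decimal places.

43.46°

Let the plane be z = a·x + b·y + c.
SP-2−SP-1: −112a − 274b = 381;  SP-3−SP-1: −120a + 292b = −114.
Solving gives a = −1.22005, b = −0.89180.
Unit vector along 285° is (sin 285°, cos 285°) = (-0.9659, 0.2588).
Slope in that direction = a·(-0.9659) + b·(0.2588) = 0.94767.
Apparent dip = arctan|0.94767| = 43.46° (true dip is 56.5°, so apparent ≤ true as expected).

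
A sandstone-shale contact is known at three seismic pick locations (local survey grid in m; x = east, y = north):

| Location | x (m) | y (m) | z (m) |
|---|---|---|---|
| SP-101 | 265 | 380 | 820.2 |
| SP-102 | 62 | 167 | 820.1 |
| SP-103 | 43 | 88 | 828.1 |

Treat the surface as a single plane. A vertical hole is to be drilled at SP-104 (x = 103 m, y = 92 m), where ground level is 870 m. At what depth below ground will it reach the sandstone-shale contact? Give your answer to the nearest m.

34 m

Let the plane be z = a·x + b·y + c.
SP-102−SP-101: −203a − 213b = −0.1;  SP-103−SP-101: −222a − 292b = 7.9.
Solving gives a = 0.14278, b = −0.13560.
Then c = 820.2 − a·265 − b·380 = 833.89.
At (103, 92): z_contact = 14.7 − 12.5 + 833.89 = 836.1 m.
Depth below ground = 870 − 836.1 = 34 m.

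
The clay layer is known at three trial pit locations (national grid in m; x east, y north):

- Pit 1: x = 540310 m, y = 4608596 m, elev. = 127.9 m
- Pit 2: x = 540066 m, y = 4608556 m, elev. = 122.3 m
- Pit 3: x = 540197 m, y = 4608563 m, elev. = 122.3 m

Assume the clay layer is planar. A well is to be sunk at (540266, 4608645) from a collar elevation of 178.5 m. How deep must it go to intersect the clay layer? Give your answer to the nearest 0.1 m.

39.9 m

Let the plane be z = a·x + b·y + c.
Pit 2−Pit 1: −244a − 40b = −5.6;  Pit 3−Pit 1: −113a − 33b = −5.6.
Solving gives a = −0.011098528, b = 0.207701019.
Then c = 127.9 − a·540310 − b·4608596 = −951085.54.
At (540266, 4608645): z_contact = −5996.16 + 957220.26 − 951085.54 = 138.57 m.
Depth below ground = 178.5 − 138.57 = 39.9 m.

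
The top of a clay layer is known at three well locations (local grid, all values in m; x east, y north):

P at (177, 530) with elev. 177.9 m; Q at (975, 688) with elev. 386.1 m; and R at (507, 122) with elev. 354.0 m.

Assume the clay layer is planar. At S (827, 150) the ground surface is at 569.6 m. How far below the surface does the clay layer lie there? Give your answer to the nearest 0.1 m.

125.4 m

Two edge vectors: P→Q = (798, 158, 208.2), P→R = (330, -408, 176.1).
Normal n = (P→Q) × (P→R) = (112769.4, -71821.8, -377724).
So ∂z/∂x = −n_x/n_z = 0.29855 and ∂z/∂y = −n_y/n_z = −0.19014.
Intercept c from P: 177.9 − 52.84 + 100.78 = 225.83.
At (827, 150): z_contact = 246.90 − 28.52 + 225.83 = 444.21 m.
Depth below ground = 569.6 − 444.21 = 125.4 m.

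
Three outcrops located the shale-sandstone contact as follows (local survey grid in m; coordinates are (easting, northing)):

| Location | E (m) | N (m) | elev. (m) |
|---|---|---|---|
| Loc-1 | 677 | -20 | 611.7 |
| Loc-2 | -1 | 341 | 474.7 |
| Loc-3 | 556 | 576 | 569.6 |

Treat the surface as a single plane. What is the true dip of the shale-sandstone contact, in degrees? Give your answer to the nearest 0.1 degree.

Let the plane be z = a·E + b·N + c.
Loc-2−Loc-1: −678a + 361b = −137;  Loc-3−Loc-1: −121a + 596b = −42.1.
Solving gives a = 0.18439, b = −0.03320.
Gradient magnitude |∇z| = √(a² + b²) = √(0.03400 + 0.00110) = 0.18735.
True dip = arctan(0.18735) = 10.6°, dipping toward W (azimuth ≈ 280°).

10.6°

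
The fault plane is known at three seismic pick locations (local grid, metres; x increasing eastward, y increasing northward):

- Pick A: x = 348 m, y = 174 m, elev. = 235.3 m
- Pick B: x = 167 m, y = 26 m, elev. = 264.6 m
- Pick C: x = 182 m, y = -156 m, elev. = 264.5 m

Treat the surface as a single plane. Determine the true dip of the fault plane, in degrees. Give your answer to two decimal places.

8.67°

Two edge vectors: Pick A→Pick B = (-181, -148, 29.3), Pick A→Pick C = (-166, -330, 29.2).
Normal n = (Pick A→Pick B) × (Pick A→Pick C) = (5347.4, 421.4, 35162).
So ∂z/∂x = −n_x/n_z = −0.15208 and ∂z/∂y = −n_y/n_z = −0.01198.
Gradient magnitude |∇z| = √(a² + b²) = √(0.02313 + 0.00014) = 0.15255.
True dip = arctan(0.15255) = 8.67°, dipping toward E (azimuth ≈ 085°).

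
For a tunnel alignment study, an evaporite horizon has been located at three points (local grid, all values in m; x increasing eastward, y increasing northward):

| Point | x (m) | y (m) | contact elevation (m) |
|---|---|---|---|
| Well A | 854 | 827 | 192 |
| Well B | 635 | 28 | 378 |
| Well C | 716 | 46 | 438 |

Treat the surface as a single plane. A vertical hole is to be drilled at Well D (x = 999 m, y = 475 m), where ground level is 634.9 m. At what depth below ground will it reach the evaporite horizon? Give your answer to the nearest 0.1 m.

157.2 m

Let the plane be z = a·x + b·y + c.
Well B−Well A: −219a − 799b = 186;  Well C−Well A: −138a − 781b = 246.
Solving gives a = 0.84387, b = −0.46409.
Then c = 192 − a·854 − b·827 = −144.86.
At (999, 475): z_contact = 843.03 − 220.44 − 144.86 = 477.72 m.
Depth below ground = 634.9 − 477.72 = 157.2 m.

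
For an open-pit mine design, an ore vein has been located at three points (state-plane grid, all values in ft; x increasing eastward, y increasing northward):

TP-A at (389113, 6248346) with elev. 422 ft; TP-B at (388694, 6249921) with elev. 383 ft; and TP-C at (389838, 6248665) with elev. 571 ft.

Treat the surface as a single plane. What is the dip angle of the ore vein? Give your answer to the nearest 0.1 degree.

Let the plane be z = a·x + b·y + c.
TP-B−TP-A: −419a + 1575b = −39;  TP-C−TP-A: 725a + 319b = 149.
Solving gives a = 0.19374, b = 0.02678.
Gradient magnitude |∇z| = √(a² + b²) = √(0.03753 + 0.00072) = 0.19558.
True dip = arctan(0.19558) = 11.1°, dipping toward W (azimuth ≈ 262°).

11.1°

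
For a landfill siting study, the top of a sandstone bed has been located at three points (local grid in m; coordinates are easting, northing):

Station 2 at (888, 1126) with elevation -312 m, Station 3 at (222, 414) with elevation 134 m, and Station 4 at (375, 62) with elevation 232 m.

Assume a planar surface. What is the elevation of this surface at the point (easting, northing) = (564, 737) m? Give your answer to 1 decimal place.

Let the plane be z = a·easting + b·northing + c.
Station 3−Station 2: −666a − 712b = 446;  Station 4−Station 2: −513a − 1064b = 544.
Solving gives a = −0.254002, b = −0.388813.
Then c = -312 − a·888 − b·1126 = 351.36.
At (564, 737): z = −143.3 − 286.6 + 351.36 = -78.5 m.

-78.5 m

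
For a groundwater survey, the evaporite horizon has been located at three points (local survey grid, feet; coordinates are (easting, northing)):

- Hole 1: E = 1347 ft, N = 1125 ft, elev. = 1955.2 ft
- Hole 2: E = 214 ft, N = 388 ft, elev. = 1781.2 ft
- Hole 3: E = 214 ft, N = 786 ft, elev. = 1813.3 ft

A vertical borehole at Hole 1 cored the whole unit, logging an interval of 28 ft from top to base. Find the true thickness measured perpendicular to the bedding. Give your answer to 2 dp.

Two edge vectors: Hole 1→Hole 2 = (-1133, -737, -174), Hole 1→Hole 3 = (-1133, -339, -141.9).
Normal n = (Hole 1→Hole 2) × (Hole 1→Hole 3) = (45594.3, 36369.3, -450934).
So ∂z/∂E = −n_x/n_z = 0.10111 and ∂z/∂N = −n_y/n_z = 0.08065.
|∇z| = √(a²+b²) = 0.12934, so dip δ = arctan(0.12934) = 7.37°.
True thickness = vertical thickness × cos δ = 28 × cos 7.37° = 27.77 ft.

27.77 ft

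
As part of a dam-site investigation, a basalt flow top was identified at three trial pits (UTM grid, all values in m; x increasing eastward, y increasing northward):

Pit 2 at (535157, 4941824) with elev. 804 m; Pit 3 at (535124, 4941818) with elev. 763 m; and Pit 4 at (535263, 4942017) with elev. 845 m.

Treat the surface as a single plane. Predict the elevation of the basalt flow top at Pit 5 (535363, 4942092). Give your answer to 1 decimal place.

939.6 m

Let the plane be z = a·x + b·y + c.
Pit 3−Pit 2: −33a − 6b = −41;  Pit 4−Pit 2: 106a + 193b = 41.
Solving gives a = 1.337345194, b = −0.522065236.
Then c = 804 − a·535157 − b·4941824 = 1865068.87.
At (535363, 4942092): z = 715965.1 − 2580094.4 + 1865068.87 = 939.6 m.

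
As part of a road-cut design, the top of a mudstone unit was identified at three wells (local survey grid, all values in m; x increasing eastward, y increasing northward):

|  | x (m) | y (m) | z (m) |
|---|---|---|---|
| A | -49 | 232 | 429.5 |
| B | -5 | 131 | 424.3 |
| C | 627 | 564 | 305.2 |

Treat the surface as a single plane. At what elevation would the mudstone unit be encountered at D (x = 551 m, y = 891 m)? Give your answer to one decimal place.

310.6 m

Two edge vectors: A→B = (44, -101, -5.2), A→C = (676, 332, -124.3).
Normal n = (A→B) × (A→C) = (14280.7, 1954, 82884).
So ∂z/∂x = −n_x/n_z = −0.17230 and ∂z/∂y = −n_y/n_z = −0.02358.
Intercept c from A: 429.5 − 8.44 + 5.47 = 426.53.
At (551, 891): z = −94.9 − 21.0 + 426.53 = 310.6 m.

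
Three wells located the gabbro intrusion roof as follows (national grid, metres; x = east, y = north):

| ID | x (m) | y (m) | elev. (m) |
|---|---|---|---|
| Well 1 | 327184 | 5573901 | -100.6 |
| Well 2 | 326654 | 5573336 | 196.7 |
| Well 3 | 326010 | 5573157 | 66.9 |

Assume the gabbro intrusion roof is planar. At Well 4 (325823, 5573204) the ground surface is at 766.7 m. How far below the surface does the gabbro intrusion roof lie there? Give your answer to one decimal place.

833.3 m

Let the plane be z = a·x + b·y + c.
Well 2−Well 1: −530a − 565b = 297.3;  Well 3−Well 1: −1174a − 744b = 167.5.
Solving gives a = 0.470477341, b = −0.967527417.
Then c = -100.6 − a·327184 − b·5573901 = 5238868.78.
At (325823, 5573204): z_contact = 153292.34 − 5392227.67 + 5238868.78 = -66.55 m.
Depth below ground = 766.7 − (-66.55) = 833.3 m.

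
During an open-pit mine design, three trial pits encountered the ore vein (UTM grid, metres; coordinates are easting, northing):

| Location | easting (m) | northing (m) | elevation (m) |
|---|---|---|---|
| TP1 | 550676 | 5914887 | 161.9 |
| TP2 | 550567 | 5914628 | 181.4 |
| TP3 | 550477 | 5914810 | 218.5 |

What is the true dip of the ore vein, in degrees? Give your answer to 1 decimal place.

Let the plane be z = a·easting + b·northing + c.
TP2−TP1: −109a − 259b = 19.5;  TP3−TP1: −199a − 77b = 56.6.
Solving gives a = −0.30495, b = 0.05305.
Gradient magnitude |∇z| = √(a² + b²) = √(0.09299 + 0.00281) = 0.30953.
True dip = arctan(0.30953) = 17.2°, dipping toward E (azimuth ≈ 100°).

17.2°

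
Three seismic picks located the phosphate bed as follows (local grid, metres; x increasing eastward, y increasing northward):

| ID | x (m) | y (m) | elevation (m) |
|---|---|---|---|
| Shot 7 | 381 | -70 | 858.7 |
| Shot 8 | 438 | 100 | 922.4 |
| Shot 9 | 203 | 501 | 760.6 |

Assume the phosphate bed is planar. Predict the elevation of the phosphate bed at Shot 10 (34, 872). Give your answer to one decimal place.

651.8 m

Two edge vectors: Shot 7→Shot 8 = (57, 170, 63.7), Shot 7→Shot 9 = (-178, 571, -98.1).
Normal n = (Shot 7→Shot 8) × (Shot 7→Shot 9) = (-53049.7, -5746.9, 62807).
So ∂z/∂x = −n_x/n_z = 0.84465 and ∂z/∂y = −n_y/n_z = 0.09150.
Intercept c from Shot 7: 858.7 − 321.81 + 6.41 = 543.29.
At (34, 872): z = 28.7 + 79.8 + 543.29 = 651.8 m.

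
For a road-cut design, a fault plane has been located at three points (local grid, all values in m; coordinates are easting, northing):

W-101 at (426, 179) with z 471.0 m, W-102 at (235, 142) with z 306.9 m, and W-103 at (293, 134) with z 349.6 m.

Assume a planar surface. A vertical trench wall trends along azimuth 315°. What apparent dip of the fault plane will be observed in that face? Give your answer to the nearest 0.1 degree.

Two edge vectors: W-101→W-102 = (-191, -37, -164.1), W-101→W-103 = (-133, -45, -121.4).
Normal n = (W-101→W-102) × (W-101→W-103) = (-2892.7, -1362.1, 3674).
So ∂z/∂easting = −n_x/n_z = 0.78734 and ∂z/∂northing = −n_y/n_z = 0.37074.
Unit vector along 315° is (sin 315°, cos 315°) = (-0.7071, 0.7071).
Slope in that direction = a·(-0.7071) + b·(0.7071) = −0.29458.
Apparent dip = arctan|0.29458| = 16.4° (true dip is 41.0°, so apparent ≤ true as expected).

16.4°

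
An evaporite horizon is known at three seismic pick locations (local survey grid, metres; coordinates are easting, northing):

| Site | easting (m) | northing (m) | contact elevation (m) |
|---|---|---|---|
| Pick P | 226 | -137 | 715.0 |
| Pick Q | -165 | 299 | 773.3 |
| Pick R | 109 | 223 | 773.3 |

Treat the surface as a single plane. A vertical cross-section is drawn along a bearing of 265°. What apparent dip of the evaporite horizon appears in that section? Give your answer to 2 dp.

3.70°

Two edge vectors: Pick P→Pick Q = (-391, 436, 58.3), Pick P→Pick R = (-117, 360, 58.3).
Normal n = (Pick P→Pick Q) × (Pick P→Pick R) = (4430.8, 15974.2, -89748).
So ∂z/∂easting = −n_x/n_z = 0.04937 and ∂z/∂northing = −n_y/n_z = 0.17799.
Unit vector along 265° is (sin 265°, cos 265°) = (-0.9962, -0.0872).
Slope in that direction = a·(-0.9962) + b·(-0.0872) = −0.06469.
Apparent dip = arctan|0.06469| = 3.70° (true dip is 10.5°, so apparent ≤ true as expected).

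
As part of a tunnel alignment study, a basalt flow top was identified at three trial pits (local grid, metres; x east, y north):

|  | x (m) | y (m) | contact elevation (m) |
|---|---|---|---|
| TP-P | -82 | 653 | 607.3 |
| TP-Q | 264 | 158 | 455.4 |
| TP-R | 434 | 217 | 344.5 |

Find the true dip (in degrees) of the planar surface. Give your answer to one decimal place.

31.9°

Let the plane be z = a·x + b·y + c.
TP-Q−TP-P: 346a − 495b = −151.9;  TP-R−TP-P: 516a − 436b = −262.8.
Solving gives a = −0.61070, b = −0.12001.
Gradient magnitude |∇z| = √(a² + b²) = √(0.37296 + 0.01440) = 0.62238.
True dip = arctan(0.62238) = 31.9°, dipping toward E (azimuth ≈ 079°).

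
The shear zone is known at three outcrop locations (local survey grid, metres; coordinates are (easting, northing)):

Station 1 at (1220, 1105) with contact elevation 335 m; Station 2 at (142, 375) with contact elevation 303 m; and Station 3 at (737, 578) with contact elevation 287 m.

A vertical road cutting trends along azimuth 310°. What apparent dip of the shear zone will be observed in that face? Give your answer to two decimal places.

Two edge vectors: Station 1→Station 2 = (-1078, -730, -32), Station 1→Station 3 = (-483, -527, -48).
Normal n = (Station 1→Station 2) × (Station 1→Station 3) = (18176, -36288, 215516).
So ∂z/∂E = −n_x/n_z = −0.08434 and ∂z/∂N = −n_y/n_z = 0.16838.
Unit vector along 310° is (sin 310°, cos 310°) = (-0.7660, 0.6428).
Slope in that direction = a·(-0.7660) + b·(0.6428) = 0.17284.
Apparent dip = arctan|0.17284| = 9.81° (true dip is 10.7°, so apparent ≤ true as expected).

9.81°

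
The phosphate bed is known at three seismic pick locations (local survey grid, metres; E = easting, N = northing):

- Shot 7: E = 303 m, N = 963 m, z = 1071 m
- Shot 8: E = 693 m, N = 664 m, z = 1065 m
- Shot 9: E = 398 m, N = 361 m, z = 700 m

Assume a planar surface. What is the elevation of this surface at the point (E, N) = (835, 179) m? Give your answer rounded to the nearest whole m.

Two edge vectors: Shot 7→Shot 8 = (390, -299, -6), Shot 7→Shot 9 = (95, -602, -371).
Normal n = (Shot 7→Shot 8) × (Shot 7→Shot 9) = (107317, 144120, -206375).
So ∂z/∂E = −n_x/n_z = 0.52001 and ∂z/∂N = −n_y/n_z = 0.69834.
Intercept c from Shot 7: 1071 − 157.56 − 672.50 = 240.94.
At (835, 179): z = 434.2 + 125.0 + 240.94 = 800.1 m.

800 m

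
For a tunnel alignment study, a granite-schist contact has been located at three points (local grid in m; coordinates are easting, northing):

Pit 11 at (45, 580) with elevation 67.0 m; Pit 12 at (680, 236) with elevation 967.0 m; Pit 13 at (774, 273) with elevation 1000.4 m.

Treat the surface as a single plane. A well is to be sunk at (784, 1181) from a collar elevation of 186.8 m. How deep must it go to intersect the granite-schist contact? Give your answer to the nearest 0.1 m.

Let the plane be z = a·easting + b·northing + c.
Pit 12−Pit 11: 635a − 344b = 900;  Pit 13−Pit 11: 729a − 307b = 933.4.
Solving gives a = 0.802235, b = −1.135409.
Then c = 67 − a·45 − b·580 = 689.44.
At (784, 1181): z_contact = 628.95 − 1340.92 + 689.44 = -22.53 m.
Depth below ground = 186.8 − (-22.53) = 209.3 m.

209.3 m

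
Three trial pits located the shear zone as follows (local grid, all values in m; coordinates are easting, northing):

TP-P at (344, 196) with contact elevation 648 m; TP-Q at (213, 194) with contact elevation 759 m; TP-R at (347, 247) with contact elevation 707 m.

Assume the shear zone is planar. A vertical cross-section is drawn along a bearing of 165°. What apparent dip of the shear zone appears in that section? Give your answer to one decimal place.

Two edge vectors: TP-P→TP-Q = (-131, -2, 111), TP-P→TP-R = (3, 51, 59).
Normal n = (TP-P→TP-Q) × (TP-P→TP-R) = (-5779, 8062, -6675).
So ∂z/∂easting = −n_x/n_z = −0.86577 and ∂z/∂northing = −n_y/n_z = 1.20779.
Unit vector along 165° is (sin 165°, cos 165°) = (0.2588, -0.9659).
Slope in that direction = a·(0.2588) + b·(-0.9659) = −1.39071.
Apparent dip = arctan|1.39071| = 54.3° (true dip is 56.1°, so apparent ≤ true as expected).

54.3°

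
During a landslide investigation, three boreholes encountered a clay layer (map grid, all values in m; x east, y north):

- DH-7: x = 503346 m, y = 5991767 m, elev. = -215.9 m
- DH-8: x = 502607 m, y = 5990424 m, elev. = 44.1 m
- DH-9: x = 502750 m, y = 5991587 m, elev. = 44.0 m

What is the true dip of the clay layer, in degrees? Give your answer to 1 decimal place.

Two edge vectors: DH-7→DH-8 = (-739, -1343, 260), DH-7→DH-9 = (-596, -180, 259.9).
Normal n = (DH-7→DH-8) × (DH-7→DH-9) = (-302245.7, 37106.1, -667408).
So ∂z/∂x = −n_x/n_z = −0.45286 and ∂z/∂y = −n_y/n_z = 0.05560.
Gradient magnitude |∇z| = √(a² + b²) = √(0.20509 + 0.00309) = 0.45626.
True dip = arctan(0.45626) = 24.5°, dipping toward E (azimuth ≈ 097°).

24.5°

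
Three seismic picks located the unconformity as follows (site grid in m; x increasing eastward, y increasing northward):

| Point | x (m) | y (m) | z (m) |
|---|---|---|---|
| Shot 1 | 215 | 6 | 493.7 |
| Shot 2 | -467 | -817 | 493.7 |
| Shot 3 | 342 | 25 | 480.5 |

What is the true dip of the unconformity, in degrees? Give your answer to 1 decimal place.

8.8°

Two edge vectors: Shot 1→Shot 2 = (-682, -823, 0), Shot 1→Shot 3 = (127, 19, -13.2).
Normal n = (Shot 1→Shot 2) × (Shot 1→Shot 3) = (10863.6, -9002.4, 91563).
So ∂z/∂x = −n_x/n_z = −0.11865 and ∂z/∂y = −n_y/n_z = 0.09832.
Gradient magnitude |∇z| = √(a² + b²) = √(0.01408 + 0.00967) = 0.15409.
True dip = arctan(0.15409) = 8.8°, dipping toward SE (azimuth ≈ 130°).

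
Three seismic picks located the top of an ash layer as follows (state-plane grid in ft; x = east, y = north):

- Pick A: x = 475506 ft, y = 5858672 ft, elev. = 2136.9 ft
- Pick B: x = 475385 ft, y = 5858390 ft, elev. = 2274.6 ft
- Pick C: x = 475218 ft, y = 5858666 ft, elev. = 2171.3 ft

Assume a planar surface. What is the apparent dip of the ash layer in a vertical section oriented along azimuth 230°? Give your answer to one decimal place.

20.2°

Two edge vectors: Pick A→Pick B = (-121, -282, 137.7), Pick A→Pick C = (-288, -6, 34.4).
Normal n = (Pick A→Pick B) × (Pick A→Pick C) = (-8874.6, -35495.2, -80490).
So ∂z/∂x = −n_x/n_z = −0.11026 and ∂z/∂y = −n_y/n_z = −0.44099.
Unit vector along 230° is (sin 230°, cos 230°) = (-0.7660, -0.6428).
Slope in that direction = a·(-0.7660) + b·(-0.6428) = 0.36792.
Apparent dip = arctan|0.36792| = 20.2° (true dip is 24.4°, so apparent ≤ true as expected).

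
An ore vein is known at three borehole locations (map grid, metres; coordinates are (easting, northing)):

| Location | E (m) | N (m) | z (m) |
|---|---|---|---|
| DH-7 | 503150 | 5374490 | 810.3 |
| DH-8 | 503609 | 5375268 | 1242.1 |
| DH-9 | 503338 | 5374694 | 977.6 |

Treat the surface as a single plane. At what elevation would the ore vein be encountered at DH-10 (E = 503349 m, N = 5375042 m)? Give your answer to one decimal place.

Two edge vectors: DH-7→DH-8 = (459, 778, 431.8), DH-7→DH-9 = (188, 204, 167.3).
Normal n = (DH-7→DH-8) × (DH-7→DH-9) = (42072.2, 4387.7, -52628).
So ∂z/∂E = −n_x/n_z = 0.799426161 and ∂z/∂N = −n_y/n_z = 0.083371969.
Intercept c from DH-7: 810.3 − 402231.27 − 448081.82 = −849502.79.
At (503349, 5375042): z = 402390.4 + 448127.8 − 849502.79 = 1015.4 m.

1015.4 m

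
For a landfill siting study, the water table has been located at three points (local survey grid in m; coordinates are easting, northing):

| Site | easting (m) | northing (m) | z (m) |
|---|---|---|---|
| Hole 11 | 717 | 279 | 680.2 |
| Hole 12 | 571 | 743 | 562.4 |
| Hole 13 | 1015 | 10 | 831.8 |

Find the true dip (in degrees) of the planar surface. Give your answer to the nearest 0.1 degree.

22.4°

Let the plane be z = a·easting + b·northing + c.
Hole 12−Hole 11: −146a + 464b = −117.8;  Hole 13−Hole 11: 298a − 269b = 151.6.
Solving gives a = 0.39045, b = −0.13102.
Gradient magnitude |∇z| = √(a² + b²) = √(0.15245 + 0.01717) = 0.41185.
True dip = arctan(0.41185) = 22.4°, dipping toward WNW (azimuth ≈ 289°).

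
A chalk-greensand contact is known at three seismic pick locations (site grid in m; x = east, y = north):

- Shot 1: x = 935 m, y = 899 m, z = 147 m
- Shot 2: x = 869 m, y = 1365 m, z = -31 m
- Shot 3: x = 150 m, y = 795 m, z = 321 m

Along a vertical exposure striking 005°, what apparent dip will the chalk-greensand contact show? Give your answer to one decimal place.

Two edge vectors: Shot 1→Shot 2 = (-66, 466, -178), Shot 1→Shot 3 = (-785, -104, 174).
Normal n = (Shot 1→Shot 2) × (Shot 1→Shot 3) = (62572, 151214, 372674).
So ∂z/∂x = −n_x/n_z = −0.16790 and ∂z/∂y = −n_y/n_z = −0.40575.
Unit vector along 005° is (sin 5°, cos 5°) = (0.0872, 0.9962).
Slope in that direction = a·(0.0872) + b·(0.9962) = −0.41884.
Apparent dip = arctan|0.41884| = 22.7° (true dip is 23.7°, so apparent ≤ true as expected).

22.7°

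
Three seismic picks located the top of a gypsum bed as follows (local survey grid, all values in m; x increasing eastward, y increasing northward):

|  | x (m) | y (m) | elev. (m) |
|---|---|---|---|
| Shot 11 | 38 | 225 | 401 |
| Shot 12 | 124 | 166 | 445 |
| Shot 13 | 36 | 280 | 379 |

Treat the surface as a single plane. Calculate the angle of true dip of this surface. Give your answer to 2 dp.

24.73°

Two edge vectors: Shot 11→Shot 12 = (86, -59, 44), Shot 11→Shot 13 = (-2, 55, -22).
Normal n = (Shot 11→Shot 12) × (Shot 11→Shot 13) = (-1122, 1804, 4612).
So ∂z/∂x = −n_x/n_z = 0.24328 and ∂z/∂y = −n_y/n_z = −0.39115.
Gradient magnitude |∇z| = √(a² + b²) = √(0.05918 + 0.15300) = 0.46064.
True dip = arctan(0.46064) = 24.73°, dipping toward NNW (azimuth ≈ 328°).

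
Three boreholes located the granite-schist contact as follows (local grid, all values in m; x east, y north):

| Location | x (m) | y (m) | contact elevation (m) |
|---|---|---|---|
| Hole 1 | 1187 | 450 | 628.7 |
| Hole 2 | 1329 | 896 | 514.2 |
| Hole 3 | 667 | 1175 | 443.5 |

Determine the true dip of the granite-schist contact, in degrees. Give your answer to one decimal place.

14.4°

Let the plane be z = a·x + b·y + c.
Hole 2−Hole 1: 142a + 446b = −114.5;  Hole 3−Hole 1: −520a + 725b = −185.2.
Solving gives a = −0.00123, b = −0.25633.
Gradient magnitude |∇z| = √(a² + b²) = √(0.00000 + 0.06571) = 0.25634.
True dip = arctan(0.25634) = 14.4°, dipping toward N (azimuth ≈ 000°).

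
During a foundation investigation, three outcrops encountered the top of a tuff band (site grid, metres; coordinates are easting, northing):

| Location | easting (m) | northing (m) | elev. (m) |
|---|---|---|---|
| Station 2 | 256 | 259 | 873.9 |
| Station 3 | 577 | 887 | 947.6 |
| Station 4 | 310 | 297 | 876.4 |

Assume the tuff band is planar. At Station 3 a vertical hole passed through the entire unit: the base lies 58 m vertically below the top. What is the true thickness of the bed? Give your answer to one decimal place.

57.3 m

Two edge vectors: Station 2→Station 3 = (321, 628, 73.7), Station 2→Station 4 = (54, 38, 2.5).
Normal n = (Station 2→Station 3) × (Station 2→Station 4) = (-1230.6, 3177.3, -21714).
So ∂z/∂easting = −n_x/n_z = −0.05667 and ∂z/∂northing = −n_y/n_z = 0.14632.
|∇z| = √(a²+b²) = 0.15692, so dip δ = arctan(0.15692) = 8.92°.
True thickness = vertical thickness × cos δ = 58 × cos 8.92° = 57.3 m.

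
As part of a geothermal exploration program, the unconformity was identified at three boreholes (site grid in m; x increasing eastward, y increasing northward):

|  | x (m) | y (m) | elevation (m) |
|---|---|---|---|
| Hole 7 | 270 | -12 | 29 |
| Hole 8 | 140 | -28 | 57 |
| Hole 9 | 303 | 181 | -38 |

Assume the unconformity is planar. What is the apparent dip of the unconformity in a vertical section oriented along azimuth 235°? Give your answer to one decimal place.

18.1°

Two edge vectors: Hole 7→Hole 8 = (-130, -16, 28), Hole 7→Hole 9 = (33, 193, -67).
Normal n = (Hole 7→Hole 8) × (Hole 7→Hole 9) = (-4332, -7786, -24562).
So ∂z/∂x = −n_x/n_z = −0.17637 and ∂z/∂y = −n_y/n_z = −0.31699.
Unit vector along 235° is (sin 235°, cos 235°) = (-0.8192, -0.5736).
Slope in that direction = a·(-0.8192) + b·(-0.5736) = 0.32629.
Apparent dip = arctan|0.32629| = 18.1° (true dip is 19.9°, so apparent ≤ true as expected).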